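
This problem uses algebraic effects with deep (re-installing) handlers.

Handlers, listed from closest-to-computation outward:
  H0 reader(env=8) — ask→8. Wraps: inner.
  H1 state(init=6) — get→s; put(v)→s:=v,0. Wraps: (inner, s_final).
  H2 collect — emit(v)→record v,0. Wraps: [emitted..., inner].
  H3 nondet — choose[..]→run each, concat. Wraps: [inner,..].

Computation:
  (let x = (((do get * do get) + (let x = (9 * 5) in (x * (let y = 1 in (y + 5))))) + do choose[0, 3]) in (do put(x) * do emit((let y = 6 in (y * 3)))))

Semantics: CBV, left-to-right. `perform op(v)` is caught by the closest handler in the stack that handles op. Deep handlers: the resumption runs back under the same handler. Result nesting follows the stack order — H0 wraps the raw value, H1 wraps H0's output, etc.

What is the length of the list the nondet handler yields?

Answer: 2

Step-by-step:
get @ H1 ⇒ 6
get @ H1 ⇒ 6
choose[0, 3] @ H3
  branch[0] choose=0:
    put(306) @ H1 ⇒ s:=306
    emit(18) @ H2 ⇒ out+=18
    H0 returns 0
    H1 returns (0, 306)
    H2 returns [18, (0, 306)]
    H3 returns [[18, (0, 306)]]
  branch[1] choose=3:
    put(309) @ H1 ⇒ s:=309
    emit(18) @ H2 ⇒ out+=18
    H0 returns 0
    H1 returns (0, 309)
    H2 returns [18, (0, 309)]
    H3 returns [[18, (0, 309)]]
= [[18, (0, 306)], [18, (0, 309)]]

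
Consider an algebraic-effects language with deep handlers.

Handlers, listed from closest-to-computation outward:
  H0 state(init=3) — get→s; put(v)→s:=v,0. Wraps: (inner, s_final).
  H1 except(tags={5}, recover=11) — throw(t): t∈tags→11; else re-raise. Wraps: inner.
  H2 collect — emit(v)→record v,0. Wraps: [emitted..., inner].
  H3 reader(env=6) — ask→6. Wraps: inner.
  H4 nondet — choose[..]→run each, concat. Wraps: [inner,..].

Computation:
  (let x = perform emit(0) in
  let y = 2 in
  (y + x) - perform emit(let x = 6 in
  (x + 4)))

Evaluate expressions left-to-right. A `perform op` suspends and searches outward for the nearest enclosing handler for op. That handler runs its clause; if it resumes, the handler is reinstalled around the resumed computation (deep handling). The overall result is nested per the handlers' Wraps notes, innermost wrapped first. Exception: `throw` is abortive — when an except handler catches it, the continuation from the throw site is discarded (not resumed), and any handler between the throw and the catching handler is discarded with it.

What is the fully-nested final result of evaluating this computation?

Working:
emit(0) @ H2 ⇒ out+=0
emit(10) @ H2 ⇒ out+=10
H0 returns (2, 3)
H1 returns (2, 3)
H2 returns [0, 10, (2, 3)]
H3 returns [0, 10, (2, 3)]
H4 returns [[0, 10, (2, 3)]]
= [[0, 10, (2, 3)]]

Answer: [[0, 10, (2, 3)]]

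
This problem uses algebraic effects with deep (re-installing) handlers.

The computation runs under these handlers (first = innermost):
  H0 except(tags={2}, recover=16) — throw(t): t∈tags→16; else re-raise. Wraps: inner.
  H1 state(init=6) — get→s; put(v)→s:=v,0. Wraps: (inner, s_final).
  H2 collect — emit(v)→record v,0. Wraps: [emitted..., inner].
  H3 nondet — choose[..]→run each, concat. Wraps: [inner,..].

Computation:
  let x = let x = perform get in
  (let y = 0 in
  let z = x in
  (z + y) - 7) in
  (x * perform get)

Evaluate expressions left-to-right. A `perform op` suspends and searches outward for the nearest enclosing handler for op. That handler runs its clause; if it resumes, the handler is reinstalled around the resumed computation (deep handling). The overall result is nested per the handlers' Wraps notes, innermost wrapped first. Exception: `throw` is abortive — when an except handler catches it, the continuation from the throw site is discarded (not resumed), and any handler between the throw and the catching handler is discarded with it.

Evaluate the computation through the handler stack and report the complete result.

Answer: [[(-6, 6)]]

Working:
get @ H1 ⇒ 6
get @ H1 ⇒ 6
H0 returns -6
H1 returns (-6, 6)
H2 returns [(-6, 6)]
H3 returns [[(-6, 6)]]
= [[(-6, 6)]]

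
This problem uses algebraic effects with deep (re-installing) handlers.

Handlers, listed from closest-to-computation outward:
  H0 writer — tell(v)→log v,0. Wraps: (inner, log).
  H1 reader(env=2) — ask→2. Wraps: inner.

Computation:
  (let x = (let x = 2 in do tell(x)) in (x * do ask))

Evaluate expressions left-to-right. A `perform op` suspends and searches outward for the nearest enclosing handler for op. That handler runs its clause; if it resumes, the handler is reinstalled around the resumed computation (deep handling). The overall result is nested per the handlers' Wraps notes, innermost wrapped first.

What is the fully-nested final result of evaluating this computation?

Working:
tell(2) @ H0 ⇒ log+=2
ask @ H1 ⇒ 2
H0 returns (0, (2))
H1 returns (0, (2))
= (0, (2))

Answer: (0, (2))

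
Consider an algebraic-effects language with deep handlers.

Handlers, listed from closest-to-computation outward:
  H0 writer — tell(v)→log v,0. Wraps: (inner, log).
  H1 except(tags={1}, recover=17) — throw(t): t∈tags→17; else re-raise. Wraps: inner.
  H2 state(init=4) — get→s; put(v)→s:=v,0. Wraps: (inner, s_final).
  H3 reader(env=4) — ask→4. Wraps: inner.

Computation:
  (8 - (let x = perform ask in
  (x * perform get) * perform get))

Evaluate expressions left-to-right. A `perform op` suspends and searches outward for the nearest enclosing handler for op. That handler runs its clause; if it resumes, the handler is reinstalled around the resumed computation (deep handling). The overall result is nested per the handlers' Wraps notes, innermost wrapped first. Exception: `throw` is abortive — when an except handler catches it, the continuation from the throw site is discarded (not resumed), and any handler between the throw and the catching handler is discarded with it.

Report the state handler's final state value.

Evaluation trace:
ask @ H3 ⇒ 4
get @ H2 ⇒ 4
get @ H2 ⇒ 4
H0 returns (-56, ())
H1 returns (-56, ())
H2 returns ((-56, ()), 4)
H3 returns ((-56, ()), 4)
= ((-56, ()), 4)

Answer: 4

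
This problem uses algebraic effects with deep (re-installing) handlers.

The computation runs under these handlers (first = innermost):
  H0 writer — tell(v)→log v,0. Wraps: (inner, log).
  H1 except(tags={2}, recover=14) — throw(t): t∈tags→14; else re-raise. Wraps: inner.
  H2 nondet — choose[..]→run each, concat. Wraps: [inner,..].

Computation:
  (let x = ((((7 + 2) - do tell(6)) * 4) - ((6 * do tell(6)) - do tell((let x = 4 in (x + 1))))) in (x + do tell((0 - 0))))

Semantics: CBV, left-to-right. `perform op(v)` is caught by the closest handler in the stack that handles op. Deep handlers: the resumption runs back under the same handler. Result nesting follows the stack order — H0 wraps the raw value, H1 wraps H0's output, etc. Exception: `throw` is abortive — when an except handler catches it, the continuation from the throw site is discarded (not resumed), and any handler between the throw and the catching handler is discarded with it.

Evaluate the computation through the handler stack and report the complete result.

Answer: [(36, (6, 6, 5, 0))]

Evaluation trace:
tell(6) @ H0 ⇒ log+=6
tell(6) @ H0 ⇒ log+=6
tell(5) @ H0 ⇒ log+=5
tell(0) @ H0 ⇒ log+=0
H0 returns (36, (6, 6, 5, 0))
H1 returns (36, (6, 6, 5, 0))
H2 returns [(36, (6, 6, 5, 0))]
= [(36, (6, 6, 5, 0))]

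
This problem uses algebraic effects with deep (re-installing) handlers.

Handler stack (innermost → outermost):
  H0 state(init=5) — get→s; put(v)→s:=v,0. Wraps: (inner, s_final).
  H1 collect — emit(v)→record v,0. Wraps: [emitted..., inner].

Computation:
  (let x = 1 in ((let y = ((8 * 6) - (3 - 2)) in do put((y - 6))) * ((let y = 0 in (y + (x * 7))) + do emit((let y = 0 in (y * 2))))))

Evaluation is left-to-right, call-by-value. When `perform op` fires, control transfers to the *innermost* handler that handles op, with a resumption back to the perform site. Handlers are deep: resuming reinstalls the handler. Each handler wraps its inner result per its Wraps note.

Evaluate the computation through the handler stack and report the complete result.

Working:
put(41) @ H0 ⇒ s:=41
emit(0) @ H1 ⇒ out+=0
H0 returns (0, 41)
H1 returns [0, (0, 41)]
= [0, (0, 41)]

Answer: [0, (0, 41)]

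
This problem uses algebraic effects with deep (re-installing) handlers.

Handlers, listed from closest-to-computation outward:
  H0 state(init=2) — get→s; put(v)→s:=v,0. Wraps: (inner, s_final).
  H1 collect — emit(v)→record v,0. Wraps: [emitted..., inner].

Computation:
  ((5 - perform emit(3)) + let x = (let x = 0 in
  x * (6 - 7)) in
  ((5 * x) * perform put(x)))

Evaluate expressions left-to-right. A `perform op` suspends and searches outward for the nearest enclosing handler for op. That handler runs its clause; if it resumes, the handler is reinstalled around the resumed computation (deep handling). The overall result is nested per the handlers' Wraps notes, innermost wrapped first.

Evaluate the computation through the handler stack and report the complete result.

Answer: [3, (5, 0)]

Working:
emit(3) @ H1 ⇒ out+=3
put(0) @ H0 ⇒ s:=0
H0 returns (5, 0)
H1 returns [3, (5, 0)]
= [3, (5, 0)]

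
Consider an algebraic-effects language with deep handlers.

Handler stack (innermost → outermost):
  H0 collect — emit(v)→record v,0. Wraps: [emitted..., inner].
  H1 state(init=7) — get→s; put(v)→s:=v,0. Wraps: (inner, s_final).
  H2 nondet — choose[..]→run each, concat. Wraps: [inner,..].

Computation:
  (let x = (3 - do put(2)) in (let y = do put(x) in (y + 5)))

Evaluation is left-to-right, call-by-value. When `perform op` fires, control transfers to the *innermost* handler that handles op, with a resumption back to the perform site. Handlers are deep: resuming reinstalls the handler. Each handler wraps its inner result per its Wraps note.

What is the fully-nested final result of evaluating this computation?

Working:
put(2) @ H1 ⇒ s:=2
put(3) @ H1 ⇒ s:=3
H0 returns [5]
H1 returns ([5], 3)
H2 returns [([5], 3)]
= [([5], 3)]

Answer: [([5], 3)]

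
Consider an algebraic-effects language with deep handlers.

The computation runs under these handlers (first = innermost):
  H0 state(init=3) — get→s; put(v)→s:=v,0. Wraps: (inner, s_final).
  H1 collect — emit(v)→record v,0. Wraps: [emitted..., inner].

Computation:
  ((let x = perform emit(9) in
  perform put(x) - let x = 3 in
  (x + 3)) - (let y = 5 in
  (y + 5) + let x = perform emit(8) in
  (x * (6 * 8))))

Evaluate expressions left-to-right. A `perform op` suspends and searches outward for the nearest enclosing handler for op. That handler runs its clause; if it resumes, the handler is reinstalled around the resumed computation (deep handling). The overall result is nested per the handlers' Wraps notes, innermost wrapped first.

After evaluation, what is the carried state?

Evaluation trace:
emit(9) @ H1 ⇒ out+=9
put(0) @ H0 ⇒ s:=0
emit(8) @ H1 ⇒ out+=8
H0 returns (-16, 0)
H1 returns [9, 8, (-16, 0)]
= [9, 8, (-16, 0)]

Answer: 0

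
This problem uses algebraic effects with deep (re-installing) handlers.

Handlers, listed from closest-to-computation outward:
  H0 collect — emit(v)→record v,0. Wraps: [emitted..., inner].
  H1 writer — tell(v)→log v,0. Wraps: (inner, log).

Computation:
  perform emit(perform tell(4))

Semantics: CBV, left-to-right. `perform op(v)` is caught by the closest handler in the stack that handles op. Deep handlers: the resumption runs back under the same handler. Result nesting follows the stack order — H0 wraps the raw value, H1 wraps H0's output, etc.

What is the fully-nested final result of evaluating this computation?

Answer: ([0, 0], (4))

Working:
tell(4) @ H1 ⇒ log+=4
emit(0) @ H0 ⇒ out+=0
H0 returns [0, 0]
H1 returns ([0, 0], (4))
= ([0, 0], (4))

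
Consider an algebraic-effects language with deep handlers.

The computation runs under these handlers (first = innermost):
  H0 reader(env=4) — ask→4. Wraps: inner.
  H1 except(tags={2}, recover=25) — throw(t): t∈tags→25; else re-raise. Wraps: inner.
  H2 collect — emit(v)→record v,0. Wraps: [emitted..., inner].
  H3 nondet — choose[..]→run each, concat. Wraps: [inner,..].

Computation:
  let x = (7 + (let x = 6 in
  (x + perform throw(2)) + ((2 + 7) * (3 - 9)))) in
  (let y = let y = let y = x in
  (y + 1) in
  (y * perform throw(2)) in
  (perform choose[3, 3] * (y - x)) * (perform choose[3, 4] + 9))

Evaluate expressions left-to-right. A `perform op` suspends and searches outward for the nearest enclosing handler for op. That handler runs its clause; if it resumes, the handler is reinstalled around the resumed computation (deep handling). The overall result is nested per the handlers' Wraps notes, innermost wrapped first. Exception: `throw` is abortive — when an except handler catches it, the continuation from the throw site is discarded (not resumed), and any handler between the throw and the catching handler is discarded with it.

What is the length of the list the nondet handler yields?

Step-by-step:
throw(2) @ H1 caught ⇒ 25
H2 returns [25]
H3 returns [[25]]
= [[25]]

Answer: 1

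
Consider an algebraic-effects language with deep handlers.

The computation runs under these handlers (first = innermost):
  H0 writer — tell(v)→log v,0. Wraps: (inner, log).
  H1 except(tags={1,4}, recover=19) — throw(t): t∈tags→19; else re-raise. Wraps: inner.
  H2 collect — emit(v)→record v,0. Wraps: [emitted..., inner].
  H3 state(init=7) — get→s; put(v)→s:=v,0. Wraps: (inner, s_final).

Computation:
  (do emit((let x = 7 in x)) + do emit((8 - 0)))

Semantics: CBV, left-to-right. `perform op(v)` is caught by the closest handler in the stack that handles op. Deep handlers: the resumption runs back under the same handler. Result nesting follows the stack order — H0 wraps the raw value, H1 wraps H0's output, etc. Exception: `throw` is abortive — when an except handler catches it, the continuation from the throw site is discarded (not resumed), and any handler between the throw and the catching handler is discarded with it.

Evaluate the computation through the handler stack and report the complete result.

Answer: ([7, 8, (0, ())], 7)

Working:
emit(7) @ H2 ⇒ out+=7
emit(8) @ H2 ⇒ out+=8
H0 returns (0, ())
H1 returns (0, ())
H2 returns [7, 8, (0, ())]
H3 returns ([7, 8, (0, ())], 7)
= ([7, 8, (0, ())], 7)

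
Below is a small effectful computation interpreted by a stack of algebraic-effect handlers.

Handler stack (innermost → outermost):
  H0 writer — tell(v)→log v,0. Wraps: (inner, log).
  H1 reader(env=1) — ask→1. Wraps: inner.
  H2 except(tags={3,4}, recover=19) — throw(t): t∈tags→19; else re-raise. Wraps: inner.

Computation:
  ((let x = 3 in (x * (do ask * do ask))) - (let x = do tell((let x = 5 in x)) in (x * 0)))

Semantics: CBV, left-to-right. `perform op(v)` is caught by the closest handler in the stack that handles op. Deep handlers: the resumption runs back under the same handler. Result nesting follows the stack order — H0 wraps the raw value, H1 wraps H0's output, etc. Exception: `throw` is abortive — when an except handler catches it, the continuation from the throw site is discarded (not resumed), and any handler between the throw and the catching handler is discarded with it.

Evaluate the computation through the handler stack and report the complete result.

Answer: (3, (5))

Working:
ask @ H1 ⇒ 1
ask @ H1 ⇒ 1
tell(5) @ H0 ⇒ log+=5
H0 returns (3, (5))
H1 returns (3, (5))
H2 returns (3, (5))
= (3, (5))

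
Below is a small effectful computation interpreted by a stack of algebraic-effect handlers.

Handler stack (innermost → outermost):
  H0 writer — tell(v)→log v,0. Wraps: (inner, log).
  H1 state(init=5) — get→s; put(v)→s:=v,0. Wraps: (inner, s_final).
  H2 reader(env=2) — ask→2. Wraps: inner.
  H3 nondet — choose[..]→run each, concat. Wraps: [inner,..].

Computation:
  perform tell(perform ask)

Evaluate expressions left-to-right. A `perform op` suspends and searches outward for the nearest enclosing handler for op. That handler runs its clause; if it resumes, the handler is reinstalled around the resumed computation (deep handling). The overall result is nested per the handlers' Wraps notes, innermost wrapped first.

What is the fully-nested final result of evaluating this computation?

Answer: [((0, (2)), 5)]

Evaluation trace:
ask @ H2 ⇒ 2
tell(2) @ H0 ⇒ log+=2
H0 returns (0, (2))
H1 returns ((0, (2)), 5)
H2 returns ((0, (2)), 5)
H3 returns [((0, (2)), 5)]
= [((0, (2)), 5)]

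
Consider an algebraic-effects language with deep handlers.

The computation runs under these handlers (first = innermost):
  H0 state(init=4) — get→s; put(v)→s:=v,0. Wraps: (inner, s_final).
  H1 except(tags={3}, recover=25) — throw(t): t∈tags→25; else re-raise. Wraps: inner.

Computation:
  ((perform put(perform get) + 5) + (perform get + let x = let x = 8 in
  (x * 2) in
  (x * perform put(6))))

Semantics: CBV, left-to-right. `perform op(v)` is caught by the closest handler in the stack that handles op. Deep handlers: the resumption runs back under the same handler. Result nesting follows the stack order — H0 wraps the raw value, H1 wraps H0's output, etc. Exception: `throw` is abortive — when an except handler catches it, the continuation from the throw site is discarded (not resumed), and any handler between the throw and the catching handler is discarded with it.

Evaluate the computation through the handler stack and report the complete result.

Step-by-step:
get @ H0 ⇒ 4
put(4) @ H0 ⇒ s:=4
get @ H0 ⇒ 4
put(6) @ H0 ⇒ s:=6
H0 returns (9, 6)
H1 returns (9, 6)
= (9, 6)

Answer: (9, 6)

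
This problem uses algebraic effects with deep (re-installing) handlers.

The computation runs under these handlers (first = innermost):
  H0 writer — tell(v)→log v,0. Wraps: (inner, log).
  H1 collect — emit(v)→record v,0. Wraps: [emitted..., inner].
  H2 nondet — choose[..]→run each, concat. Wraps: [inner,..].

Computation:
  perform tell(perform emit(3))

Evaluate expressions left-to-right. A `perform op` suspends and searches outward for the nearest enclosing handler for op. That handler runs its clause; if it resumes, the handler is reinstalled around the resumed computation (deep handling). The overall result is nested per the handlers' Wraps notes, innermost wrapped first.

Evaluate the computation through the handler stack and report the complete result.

Evaluation trace:
emit(3) @ H1 ⇒ out+=3
tell(0) @ H0 ⇒ log+=0
H0 returns (0, (0))
H1 returns [3, (0, (0))]
H2 returns [[3, (0, (0))]]
= [[3, (0, (0))]]

Answer: [[3, (0, (0))]]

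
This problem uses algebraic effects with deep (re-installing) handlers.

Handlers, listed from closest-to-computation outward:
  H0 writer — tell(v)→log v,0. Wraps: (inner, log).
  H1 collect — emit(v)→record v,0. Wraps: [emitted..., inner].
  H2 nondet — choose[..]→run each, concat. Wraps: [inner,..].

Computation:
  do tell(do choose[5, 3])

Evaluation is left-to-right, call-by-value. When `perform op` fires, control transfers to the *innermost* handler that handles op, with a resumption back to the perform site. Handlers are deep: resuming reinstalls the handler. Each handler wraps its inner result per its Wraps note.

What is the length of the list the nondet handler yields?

Working:
choose[5, 3] @ H2
  branch[0] choose=5:
    tell(5) @ H0 ⇒ log+=5
    H0 returns (0, (5))
    H1 returns [(0, (5))]
    H2 returns [[(0, (5))]]
  branch[1] choose=3:
    tell(3) @ H0 ⇒ log+=3
    H0 returns (0, (3))
    H1 returns [(0, (3))]
    H2 returns [[(0, (3))]]
= [[(0, (5))], [(0, (3))]]

Answer: 2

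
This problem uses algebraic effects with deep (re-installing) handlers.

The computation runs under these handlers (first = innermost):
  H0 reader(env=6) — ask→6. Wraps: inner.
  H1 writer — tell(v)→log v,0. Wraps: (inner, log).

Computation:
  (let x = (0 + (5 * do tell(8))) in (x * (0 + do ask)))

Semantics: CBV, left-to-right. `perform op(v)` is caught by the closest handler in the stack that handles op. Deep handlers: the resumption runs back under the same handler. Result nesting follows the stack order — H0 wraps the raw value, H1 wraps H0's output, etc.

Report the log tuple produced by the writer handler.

Answer: (8)

Evaluation trace:
tell(8) @ H1 ⇒ log+=8
ask @ H0 ⇒ 6
H0 returns 0
H1 returns (0, (8))
= (0, (8))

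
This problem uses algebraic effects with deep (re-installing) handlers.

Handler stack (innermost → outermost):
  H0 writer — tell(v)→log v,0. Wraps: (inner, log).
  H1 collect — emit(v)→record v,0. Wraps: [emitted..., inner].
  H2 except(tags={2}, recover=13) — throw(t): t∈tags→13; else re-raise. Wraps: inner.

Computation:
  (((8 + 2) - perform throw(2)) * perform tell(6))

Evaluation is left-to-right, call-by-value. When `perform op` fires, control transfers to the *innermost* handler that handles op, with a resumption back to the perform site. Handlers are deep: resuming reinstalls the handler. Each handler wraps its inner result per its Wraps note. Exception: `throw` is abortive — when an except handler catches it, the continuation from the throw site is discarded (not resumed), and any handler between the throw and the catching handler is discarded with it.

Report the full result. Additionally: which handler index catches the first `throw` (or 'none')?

Working:
throw(2) @ H2 caught ⇒ 13
= 13

Answer: 13 ; first throw caught by: H2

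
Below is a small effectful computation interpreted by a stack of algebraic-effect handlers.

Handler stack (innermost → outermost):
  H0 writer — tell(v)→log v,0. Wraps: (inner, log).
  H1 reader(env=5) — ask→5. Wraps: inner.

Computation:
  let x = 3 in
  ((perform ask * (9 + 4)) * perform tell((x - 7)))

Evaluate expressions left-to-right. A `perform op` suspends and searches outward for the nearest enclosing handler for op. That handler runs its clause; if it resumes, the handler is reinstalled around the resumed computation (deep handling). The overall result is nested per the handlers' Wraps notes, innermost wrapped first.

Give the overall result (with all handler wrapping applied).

Step-by-step:
ask @ H1 ⇒ 5
tell(-4) @ H0 ⇒ log+=-4
H0 returns (0, (-4))
H1 returns (0, (-4))
= (0, (-4))

Answer: (0, (-4))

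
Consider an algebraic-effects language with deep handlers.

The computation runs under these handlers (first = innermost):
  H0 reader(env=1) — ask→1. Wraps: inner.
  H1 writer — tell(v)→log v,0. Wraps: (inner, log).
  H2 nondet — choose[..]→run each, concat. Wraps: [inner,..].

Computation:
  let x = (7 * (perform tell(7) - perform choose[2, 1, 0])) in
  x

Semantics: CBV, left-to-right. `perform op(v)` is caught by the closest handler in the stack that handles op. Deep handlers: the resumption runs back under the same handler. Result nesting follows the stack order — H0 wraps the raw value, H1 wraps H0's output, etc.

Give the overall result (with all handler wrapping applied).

Evaluation trace:
tell(7) @ H1 ⇒ log+=7
choose[2, 1, 0] @ H2
  branch[0] choose=2:
    H0 returns -14
    H1 returns (-14, (7))
    H2 returns [(-14, (7))]
  branch[1] choose=1:
    H0 returns -7
    H1 returns (-7, (7))
    H2 returns [(-7, (7))]
  branch[2] choose=0:
    H0 returns 0
    H1 returns (0, (7))
    H2 returns [(0, (7))]
= [(-14, (7)), (-7, (7)), (0, (7))]

Answer: [(-14, (7)), (-7, (7)), (0, (7))]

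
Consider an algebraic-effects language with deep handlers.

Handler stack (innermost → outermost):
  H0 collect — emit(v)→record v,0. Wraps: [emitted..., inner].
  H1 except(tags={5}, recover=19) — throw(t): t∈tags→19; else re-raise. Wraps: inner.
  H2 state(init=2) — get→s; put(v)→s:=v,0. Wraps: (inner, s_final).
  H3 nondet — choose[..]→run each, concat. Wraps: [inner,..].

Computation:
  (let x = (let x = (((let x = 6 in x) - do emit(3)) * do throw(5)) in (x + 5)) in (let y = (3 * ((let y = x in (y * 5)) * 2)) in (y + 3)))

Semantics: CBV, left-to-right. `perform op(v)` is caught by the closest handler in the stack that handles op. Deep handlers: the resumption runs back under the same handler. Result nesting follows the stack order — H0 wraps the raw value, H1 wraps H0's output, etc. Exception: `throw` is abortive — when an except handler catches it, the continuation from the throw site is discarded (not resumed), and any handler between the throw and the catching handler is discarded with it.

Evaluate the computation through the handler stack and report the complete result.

Evaluation trace:
emit(3) @ H0 ⇒ out+=3
throw(5) @ H1 caught ⇒ 19
H2 returns (19, 2)
H3 returns [(19, 2)]
= [(19, 2)]

Answer: [(19, 2)]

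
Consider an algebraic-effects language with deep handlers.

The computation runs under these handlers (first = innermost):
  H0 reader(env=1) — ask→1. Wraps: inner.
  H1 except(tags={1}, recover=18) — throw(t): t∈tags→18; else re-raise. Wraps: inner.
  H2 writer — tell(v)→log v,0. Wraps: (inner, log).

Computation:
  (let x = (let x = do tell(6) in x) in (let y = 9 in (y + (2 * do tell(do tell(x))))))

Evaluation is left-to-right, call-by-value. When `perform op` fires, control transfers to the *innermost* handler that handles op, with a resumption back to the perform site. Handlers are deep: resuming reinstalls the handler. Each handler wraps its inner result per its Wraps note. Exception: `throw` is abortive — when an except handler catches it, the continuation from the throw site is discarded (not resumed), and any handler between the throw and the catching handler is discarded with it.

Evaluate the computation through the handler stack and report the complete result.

Answer: (9, (6, 0, 0))

Step-by-step:
tell(6) @ H2 ⇒ log+=6
tell(0) @ H2 ⇒ log+=0
tell(0) @ H2 ⇒ log+=0
H0 returns 9
H1 returns 9
H2 returns (9, (6, 0, 0))
= (9, (6, 0, 0))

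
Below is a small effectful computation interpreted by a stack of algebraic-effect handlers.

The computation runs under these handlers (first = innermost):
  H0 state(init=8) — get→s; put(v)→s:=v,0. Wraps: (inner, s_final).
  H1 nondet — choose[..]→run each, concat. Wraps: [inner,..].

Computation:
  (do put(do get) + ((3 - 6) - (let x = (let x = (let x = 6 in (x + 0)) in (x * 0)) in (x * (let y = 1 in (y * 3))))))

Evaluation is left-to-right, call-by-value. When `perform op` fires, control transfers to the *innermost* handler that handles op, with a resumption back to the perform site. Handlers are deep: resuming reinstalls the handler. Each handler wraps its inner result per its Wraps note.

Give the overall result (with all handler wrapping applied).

Answer: [(-3, 8)]

Evaluation trace:
get @ H0 ⇒ 8
put(8) @ H0 ⇒ s:=8
H0 returns (-3, 8)
H1 returns [(-3, 8)]
= [(-3, 8)]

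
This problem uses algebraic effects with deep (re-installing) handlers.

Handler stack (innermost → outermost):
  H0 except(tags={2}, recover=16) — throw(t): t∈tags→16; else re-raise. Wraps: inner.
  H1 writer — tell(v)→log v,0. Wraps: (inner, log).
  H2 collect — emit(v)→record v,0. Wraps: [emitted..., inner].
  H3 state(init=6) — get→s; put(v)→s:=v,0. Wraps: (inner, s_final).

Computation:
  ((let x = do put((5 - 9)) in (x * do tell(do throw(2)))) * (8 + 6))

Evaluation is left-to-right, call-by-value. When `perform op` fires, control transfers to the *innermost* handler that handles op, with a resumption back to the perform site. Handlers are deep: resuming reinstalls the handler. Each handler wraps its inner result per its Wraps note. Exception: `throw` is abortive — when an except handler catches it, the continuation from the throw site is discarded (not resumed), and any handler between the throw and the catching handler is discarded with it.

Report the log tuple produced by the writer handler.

Answer: ()

Working:
put(-4) @ H3 ⇒ s:=-4
throw(2) @ H0 caught ⇒ 16
H1 returns (16, ())
H2 returns [(16, ())]
H3 returns ([(16, ())], -4)
= ([(16, ())], -4)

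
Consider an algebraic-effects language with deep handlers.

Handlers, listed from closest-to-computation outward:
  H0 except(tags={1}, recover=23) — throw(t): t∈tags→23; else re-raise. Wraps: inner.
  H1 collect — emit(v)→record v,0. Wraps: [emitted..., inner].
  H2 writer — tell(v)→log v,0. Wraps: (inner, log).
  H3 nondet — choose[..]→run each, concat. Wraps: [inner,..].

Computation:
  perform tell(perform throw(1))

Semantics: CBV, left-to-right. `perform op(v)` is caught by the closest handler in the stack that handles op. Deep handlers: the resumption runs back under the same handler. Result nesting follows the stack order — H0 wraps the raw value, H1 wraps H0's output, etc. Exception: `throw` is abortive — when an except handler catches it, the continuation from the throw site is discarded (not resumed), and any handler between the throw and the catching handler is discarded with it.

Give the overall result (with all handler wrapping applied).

Answer: [([23], ())]

Working:
throw(1) @ H0 caught ⇒ 23
H1 returns [23]
H2 returns ([23], ())
H3 returns [([23], ())]
= [([23], ())]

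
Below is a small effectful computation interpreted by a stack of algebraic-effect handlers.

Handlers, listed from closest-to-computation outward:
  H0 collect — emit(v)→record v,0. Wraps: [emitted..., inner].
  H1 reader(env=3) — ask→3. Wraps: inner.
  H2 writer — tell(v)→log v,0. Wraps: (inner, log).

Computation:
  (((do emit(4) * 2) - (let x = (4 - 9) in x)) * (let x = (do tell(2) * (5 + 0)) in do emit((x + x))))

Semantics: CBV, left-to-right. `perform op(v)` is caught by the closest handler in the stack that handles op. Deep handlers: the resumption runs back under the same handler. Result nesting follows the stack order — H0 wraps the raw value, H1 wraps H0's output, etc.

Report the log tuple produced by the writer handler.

Step-by-step:
emit(4) @ H0 ⇒ out+=4
tell(2) @ H2 ⇒ log+=2
emit(0) @ H0 ⇒ out+=0
H0 returns [4, 0, 0]
H1 returns [4, 0, 0]
H2 returns ([4, 0, 0], (2))
= ([4, 0, 0], (2))

Answer: (2)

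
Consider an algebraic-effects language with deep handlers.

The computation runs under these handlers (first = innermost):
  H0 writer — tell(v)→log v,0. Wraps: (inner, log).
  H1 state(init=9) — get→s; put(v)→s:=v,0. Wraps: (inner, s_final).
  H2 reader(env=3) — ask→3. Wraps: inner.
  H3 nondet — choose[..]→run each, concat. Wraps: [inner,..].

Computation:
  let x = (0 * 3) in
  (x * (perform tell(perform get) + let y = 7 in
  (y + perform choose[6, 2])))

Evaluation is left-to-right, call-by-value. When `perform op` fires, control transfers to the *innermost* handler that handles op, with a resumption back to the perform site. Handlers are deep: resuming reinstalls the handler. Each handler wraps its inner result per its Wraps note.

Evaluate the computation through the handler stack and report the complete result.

Answer: [((0, (9)), 9), ((0, (9)), 9)]

Working:
get @ H1 ⇒ 9
tell(9) @ H0 ⇒ log+=9
choose[6, 2] @ H3
  branch[0] choose=6:
    H0 returns (0, (9))
    H1 returns ((0, (9)), 9)
    H2 returns ((0, (9)), 9)
    H3 returns [((0, (9)), 9)]
  branch[1] choose=2:
    H0 returns (0, (9))
    H1 returns ((0, (9)), 9)
    H2 returns ((0, (9)), 9)
    H3 returns [((0, (9)), 9)]
= [((0, (9)), 9), ((0, (9)), 9)]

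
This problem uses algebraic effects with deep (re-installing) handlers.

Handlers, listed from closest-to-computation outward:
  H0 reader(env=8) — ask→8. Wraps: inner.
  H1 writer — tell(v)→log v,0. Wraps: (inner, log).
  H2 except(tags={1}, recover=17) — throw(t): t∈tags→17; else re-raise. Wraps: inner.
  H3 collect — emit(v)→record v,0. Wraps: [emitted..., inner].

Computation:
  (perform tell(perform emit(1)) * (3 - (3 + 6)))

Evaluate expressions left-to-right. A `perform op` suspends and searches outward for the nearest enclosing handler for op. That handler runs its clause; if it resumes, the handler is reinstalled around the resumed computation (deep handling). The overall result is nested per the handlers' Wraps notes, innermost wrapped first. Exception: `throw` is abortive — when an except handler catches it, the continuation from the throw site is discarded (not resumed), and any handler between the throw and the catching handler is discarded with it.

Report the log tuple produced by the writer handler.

Answer: (0)

Step-by-step:
emit(1) @ H3 ⇒ out+=1
tell(0) @ H1 ⇒ log+=0
H0 returns 0
H1 returns (0, (0))
H2 returns (0, (0))
H3 returns [1, (0, (0))]
= [1, (0, (0))]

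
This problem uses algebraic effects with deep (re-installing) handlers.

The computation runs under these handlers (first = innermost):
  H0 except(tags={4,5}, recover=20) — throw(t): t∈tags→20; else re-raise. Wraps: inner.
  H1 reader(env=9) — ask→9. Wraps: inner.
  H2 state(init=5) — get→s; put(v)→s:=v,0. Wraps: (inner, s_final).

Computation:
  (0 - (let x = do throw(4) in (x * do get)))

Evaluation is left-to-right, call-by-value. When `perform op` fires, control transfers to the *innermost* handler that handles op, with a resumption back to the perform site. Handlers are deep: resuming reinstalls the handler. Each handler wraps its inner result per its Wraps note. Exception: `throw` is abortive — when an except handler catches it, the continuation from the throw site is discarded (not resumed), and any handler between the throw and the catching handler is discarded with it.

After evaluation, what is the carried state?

Answer: 5

Evaluation trace:
throw(4) @ H0 caught ⇒ 20
H1 returns 20
H2 returns (20, 5)
= (20, 5)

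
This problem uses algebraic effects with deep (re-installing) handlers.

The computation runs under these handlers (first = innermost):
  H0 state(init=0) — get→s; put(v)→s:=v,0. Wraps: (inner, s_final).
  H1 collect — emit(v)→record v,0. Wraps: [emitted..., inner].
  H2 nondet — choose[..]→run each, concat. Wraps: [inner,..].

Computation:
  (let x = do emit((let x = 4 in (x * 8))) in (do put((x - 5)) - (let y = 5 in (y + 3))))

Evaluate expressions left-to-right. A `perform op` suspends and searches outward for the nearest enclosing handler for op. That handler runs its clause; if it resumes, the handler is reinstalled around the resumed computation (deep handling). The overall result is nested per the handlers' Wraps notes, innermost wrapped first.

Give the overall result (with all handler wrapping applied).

Answer: [[32, (-8, -5)]]

Step-by-step:
emit(32) @ H1 ⇒ out+=32
put(-5) @ H0 ⇒ s:=-5
H0 returns (-8, -5)
H1 returns [32, (-8, -5)]
H2 returns [[32, (-8, -5)]]
= [[32, (-8, -5)]]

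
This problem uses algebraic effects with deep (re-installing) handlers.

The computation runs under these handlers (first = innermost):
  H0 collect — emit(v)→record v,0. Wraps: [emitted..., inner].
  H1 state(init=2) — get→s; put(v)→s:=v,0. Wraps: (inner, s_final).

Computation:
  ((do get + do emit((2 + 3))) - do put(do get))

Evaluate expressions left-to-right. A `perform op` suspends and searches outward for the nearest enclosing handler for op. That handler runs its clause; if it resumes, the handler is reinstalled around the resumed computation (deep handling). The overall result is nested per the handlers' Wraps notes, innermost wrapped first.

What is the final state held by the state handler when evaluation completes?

Evaluation trace:
get @ H1 ⇒ 2
emit(5) @ H0 ⇒ out+=5
get @ H1 ⇒ 2
put(2) @ H1 ⇒ s:=2
H0 returns [5, 2]
H1 returns ([5, 2], 2)
= ([5, 2], 2)

Answer: 2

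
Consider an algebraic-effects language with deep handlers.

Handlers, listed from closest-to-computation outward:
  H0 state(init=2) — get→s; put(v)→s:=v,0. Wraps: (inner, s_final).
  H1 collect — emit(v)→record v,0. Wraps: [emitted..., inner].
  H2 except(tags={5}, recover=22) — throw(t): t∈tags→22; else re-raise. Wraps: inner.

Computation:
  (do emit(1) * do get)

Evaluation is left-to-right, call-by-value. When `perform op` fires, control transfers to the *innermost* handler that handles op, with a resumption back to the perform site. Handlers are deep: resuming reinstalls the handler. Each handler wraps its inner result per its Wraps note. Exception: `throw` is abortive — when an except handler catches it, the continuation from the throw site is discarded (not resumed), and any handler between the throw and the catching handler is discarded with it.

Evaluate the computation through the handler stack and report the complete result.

Answer: [1, (0, 2)]

Working:
emit(1) @ H1 ⇒ out+=1
get @ H0 ⇒ 2
H0 returns (0, 2)
H1 returns [1, (0, 2)]
H2 returns [1, (0, 2)]
= [1, (0, 2)]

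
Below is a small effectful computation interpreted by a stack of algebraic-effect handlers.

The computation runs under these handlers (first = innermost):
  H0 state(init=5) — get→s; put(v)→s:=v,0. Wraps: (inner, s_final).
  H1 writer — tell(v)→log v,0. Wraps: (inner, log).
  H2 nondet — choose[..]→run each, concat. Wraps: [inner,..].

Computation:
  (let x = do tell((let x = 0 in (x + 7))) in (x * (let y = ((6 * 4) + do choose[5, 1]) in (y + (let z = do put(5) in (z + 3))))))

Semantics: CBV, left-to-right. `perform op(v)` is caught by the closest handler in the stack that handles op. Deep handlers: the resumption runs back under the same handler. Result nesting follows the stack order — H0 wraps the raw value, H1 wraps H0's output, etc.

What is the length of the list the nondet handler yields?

Answer: 2

Step-by-step:
tell(7) @ H1 ⇒ log+=7
choose[5, 1] @ H2
  branch[0] choose=5:
    put(5) @ H0 ⇒ s:=5
    H0 returns (0, 5)
    H1 returns ((0, 5), (7))
    H2 returns [((0, 5), (7))]
  branch[1] choose=1:
    put(5) @ H0 ⇒ s:=5
    H0 returns (0, 5)
    H1 returns ((0, 5), (7))
    H2 returns [((0, 5), (7))]
= [((0, 5), (7)), ((0, 5), (7))]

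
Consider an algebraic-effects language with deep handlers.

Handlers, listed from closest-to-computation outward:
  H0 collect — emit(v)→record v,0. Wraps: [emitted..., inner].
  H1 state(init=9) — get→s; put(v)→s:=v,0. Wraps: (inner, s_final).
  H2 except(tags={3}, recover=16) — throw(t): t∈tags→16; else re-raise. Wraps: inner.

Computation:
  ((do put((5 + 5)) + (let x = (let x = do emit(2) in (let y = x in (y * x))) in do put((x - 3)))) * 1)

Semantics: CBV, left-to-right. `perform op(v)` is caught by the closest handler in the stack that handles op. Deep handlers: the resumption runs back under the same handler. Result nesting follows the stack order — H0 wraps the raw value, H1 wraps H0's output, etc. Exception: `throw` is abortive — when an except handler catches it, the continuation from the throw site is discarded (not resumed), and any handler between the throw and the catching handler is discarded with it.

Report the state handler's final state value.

Answer: -3

Evaluation trace:
put(10) @ H1 ⇒ s:=10
emit(2) @ H0 ⇒ out+=2
put(-3) @ H1 ⇒ s:=-3
H0 returns [2, 0]
H1 returns ([2, 0], -3)
H2 returns ([2, 0], -3)
= ([2, 0], -3)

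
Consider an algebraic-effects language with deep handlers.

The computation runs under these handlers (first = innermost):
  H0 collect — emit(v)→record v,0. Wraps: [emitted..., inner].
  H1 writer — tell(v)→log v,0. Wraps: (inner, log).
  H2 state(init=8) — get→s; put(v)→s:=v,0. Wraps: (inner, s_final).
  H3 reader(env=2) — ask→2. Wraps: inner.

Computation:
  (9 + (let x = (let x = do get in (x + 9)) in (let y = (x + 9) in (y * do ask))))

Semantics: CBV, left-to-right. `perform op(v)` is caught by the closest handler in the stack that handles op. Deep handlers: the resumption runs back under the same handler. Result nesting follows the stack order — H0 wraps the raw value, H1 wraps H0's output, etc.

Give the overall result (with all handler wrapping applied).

Working:
get @ H2 ⇒ 8
ask @ H3 ⇒ 2
H0 returns [61]
H1 returns ([61], ())
H2 returns (([61], ()), 8)
H3 returns (([61], ()), 8)
= (([61], ()), 8)

Answer: (([61], ()), 8)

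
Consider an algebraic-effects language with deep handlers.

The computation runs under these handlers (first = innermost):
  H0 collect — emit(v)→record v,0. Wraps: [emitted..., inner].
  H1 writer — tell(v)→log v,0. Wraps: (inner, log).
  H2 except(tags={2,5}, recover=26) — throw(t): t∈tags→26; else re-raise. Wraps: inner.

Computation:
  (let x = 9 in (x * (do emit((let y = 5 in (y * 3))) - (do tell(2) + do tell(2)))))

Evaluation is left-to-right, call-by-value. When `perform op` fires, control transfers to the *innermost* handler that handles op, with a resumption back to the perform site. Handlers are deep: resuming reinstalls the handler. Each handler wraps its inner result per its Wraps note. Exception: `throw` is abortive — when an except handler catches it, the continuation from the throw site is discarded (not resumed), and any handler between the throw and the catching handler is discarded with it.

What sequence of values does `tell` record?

Step-by-step:
emit(15) @ H0 ⇒ out+=15
tell(2) @ H1 ⇒ log+=2
tell(2) @ H1 ⇒ log+=2
H0 returns [15, 0]
H1 returns ([15, 0], (2, 2))
H2 returns ([15, 0], (2, 2))
= ([15, 0], (2, 2))

Answer: (2, 2)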